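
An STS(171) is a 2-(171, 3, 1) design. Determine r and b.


An STS(v) is a 2-(v, 3, 1) BIBD: block size k = 3, λ = 1.
Replication: r(k − 1) = λ(v − 1) ⇒ r·2 = 171 − 1 = 170 ⇒ r = 85.
Block count: b = v(v − 1)/6 = 171·170/6 = 29070/6 = 4845.
(Check via bk = vr: 4845·3 = 14535 = 171·85 = 14535 ✓.)

r = 85, b = 4845.


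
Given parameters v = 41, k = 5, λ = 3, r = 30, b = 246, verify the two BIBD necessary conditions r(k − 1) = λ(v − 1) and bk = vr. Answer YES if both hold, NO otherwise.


Condition (i): r(k − 1) = 30·4 = 120; λ(v − 1) = 3·40 = 120. Match? YES.
Condition (ii): bk = 246·5 = 1230; vr = 41·30 = 1230. Match? YES.
Both conditions hold? YES.

YES


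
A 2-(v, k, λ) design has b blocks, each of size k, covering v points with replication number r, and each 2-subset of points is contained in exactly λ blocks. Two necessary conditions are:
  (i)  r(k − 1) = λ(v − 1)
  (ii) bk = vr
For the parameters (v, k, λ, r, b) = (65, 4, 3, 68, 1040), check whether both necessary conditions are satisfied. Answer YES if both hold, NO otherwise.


Condition (i): r(k − 1) = 68·3 = 204; λ(v − 1) = 3·64 = 192. Match? NO.
Condition (ii): bk = 1040·4 = 4160; vr = 65·68 = 4420. Match? NO.
Both conditions hold? NO.

NO


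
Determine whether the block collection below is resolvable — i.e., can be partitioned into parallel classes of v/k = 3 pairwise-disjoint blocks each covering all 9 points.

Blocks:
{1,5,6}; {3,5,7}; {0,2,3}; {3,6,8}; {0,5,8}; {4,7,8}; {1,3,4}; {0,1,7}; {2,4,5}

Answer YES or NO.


v = 9, block size k = 3, number of blocks = 9.
For resolvability, blocks must partition into parallel classes of size v/k = 3.
Total blocks must therefore be a multiple of 3: 9 = 3·3 + 0 ⇒ divisible ✓.
Consider block {3,5,7}. It intersects every other block in the collection, so no parallel class of size 3 can contain it.
Since every block must belong to some parallel class in a resolution, the collection cannot be partitioned into parallel classes.
Resolvable? NO.

NO


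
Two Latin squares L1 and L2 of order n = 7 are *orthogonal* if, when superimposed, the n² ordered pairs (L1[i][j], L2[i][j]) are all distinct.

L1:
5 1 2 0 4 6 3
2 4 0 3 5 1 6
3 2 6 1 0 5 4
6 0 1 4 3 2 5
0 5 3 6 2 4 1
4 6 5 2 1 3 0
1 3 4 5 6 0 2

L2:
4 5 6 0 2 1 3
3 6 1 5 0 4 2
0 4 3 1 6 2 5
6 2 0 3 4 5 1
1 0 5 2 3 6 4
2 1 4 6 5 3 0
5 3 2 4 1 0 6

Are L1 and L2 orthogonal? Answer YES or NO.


Form the n² = 49 superimposed pairs (L1[i][j], L2[i][j]), row by row (rows and columns indexed from 0):
row 0: (5,4) (1,5) (2,6) (0,0) (4,2) (6,1) (3,3)
row 1: (2,3) (4,6) (0,1) (3,5) (5,0) (1,4) (6,2)
row 2: (3,0) (2,4) (6,3) (1,1) (0,6) (5,2) (4,5)
row 3: (6,6) (0,2) (1,0) (4,3) (3,4) (2,5) (5,1)
row 4: (0,1) (5,0) (3,5) (6,2) (2,3) (4,6) (1,4)
row 5: (4,2) (6,1) (5,4) (2,6) (1,5) (3,3) (0,0)
row 6: (1,5) (3,3) (4,2) (5,4) (6,1) (0,0) (2,6)
Orthogonality requires all 49 pairs distinct.
But the pair (0,1) repeats: cell (1,2) has L1 = 0, L2 = 1, and cell (4,0) has L1 = 0, L2 = 1.
A repeated pair means some other pair never occurs (only 28 distinct pairs out of 49), so the squares are not orthogonal.
Conclusion: NO.

NO


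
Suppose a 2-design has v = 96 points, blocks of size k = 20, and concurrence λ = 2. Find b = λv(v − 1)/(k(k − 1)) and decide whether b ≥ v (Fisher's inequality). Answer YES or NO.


b = λv(v − 1)/(k(k − 1)) = 2·96·95/(20·19) = 18240/380 = 48.
Compare with v = 96: b < v, so Fisher's inequality fails.

NO


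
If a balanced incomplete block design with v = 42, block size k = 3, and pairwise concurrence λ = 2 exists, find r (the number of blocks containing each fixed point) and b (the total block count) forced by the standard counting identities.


Any 2-(v, k, λ) BIBD satisfies two necessary conditions:
  (i)  Each point sits in r blocks, and counting incidences through any fixed point gives r(k − 1) = λ(v − 1), so r = λ(v − 1)/(k − 1).
  (ii) Total incidences bk = vr, so b = vr/k.
Step 1: r = λ(v − 1)/(k − 1) = 2·(42 − 1)/(3 − 1) = 2·41/2 = 82/2 = 41.
Step 2: b = vr/k = 42·41/3 = 1722/3 = 574.
Check integrality: r = 41 ∈ Z ✓, b = 574 ∈ Z ✓.
(These identities are necessary conditions: they determine r and b for any design with these parameters, but do not by themselves prove that one exists.)

r = 41, b = 574.


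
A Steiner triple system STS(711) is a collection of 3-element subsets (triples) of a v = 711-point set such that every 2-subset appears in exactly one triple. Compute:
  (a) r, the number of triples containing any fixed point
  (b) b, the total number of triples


An STS(v) is a 2-(v, 3, 1) BIBD: block size k = 3, λ = 1.
Replication: r(k − 1) = λ(v − 1) ⇒ r·2 = 711 − 1 = 710 ⇒ r = 355.
Block count: b = v(v − 1)/6 = 711·710/6 = 504810/6 = 84135.
(Check via bk = vr: 84135·3 = 252405 = 711·355 = 252405 ✓.)

r = 355, b = 84135.


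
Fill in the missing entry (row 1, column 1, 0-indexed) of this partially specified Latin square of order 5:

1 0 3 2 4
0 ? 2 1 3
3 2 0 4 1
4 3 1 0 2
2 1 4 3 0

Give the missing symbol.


Row 1 contains symbols [0, 1, 2, 3] — missing [4].
Column 1 contains symbols [0, 1, 2, 3] — missing [4].
The missing symbol must appear in both missing sets; intersection = [4].
Therefore the hidden value is 4.

Missing value = 4.


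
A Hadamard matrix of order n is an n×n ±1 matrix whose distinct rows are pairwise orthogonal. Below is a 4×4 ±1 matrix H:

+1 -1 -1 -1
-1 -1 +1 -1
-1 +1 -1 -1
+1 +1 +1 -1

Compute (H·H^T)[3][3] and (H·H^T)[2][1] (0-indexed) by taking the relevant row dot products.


Row 1 of H: [-1, -1, 1, -1].
Row 2 of H: [-1, 1, -1, -1].
Row 3 of H: [1, 1, 1, -1].
(H·H^T)[3][3] = Σ_j H[3][j]·H[3][j] = (1)² + (1)² + (1)² + (-1)² = 1 + 1 + 1 + 1 = 4.
(H·H^T)[2][1] = Σ_j H[2][j]·H[1][j] = (-1)·(-1) + (1)·(-1) + (-1)·(1) + (-1)·(-1) = 1 + -1 + -1 + 1 = 0.
So rows 2 and 1 are orthogonal; the diagonal entry equals n = 4.

(3,3) entry = 4; (2,1) entry = 0.


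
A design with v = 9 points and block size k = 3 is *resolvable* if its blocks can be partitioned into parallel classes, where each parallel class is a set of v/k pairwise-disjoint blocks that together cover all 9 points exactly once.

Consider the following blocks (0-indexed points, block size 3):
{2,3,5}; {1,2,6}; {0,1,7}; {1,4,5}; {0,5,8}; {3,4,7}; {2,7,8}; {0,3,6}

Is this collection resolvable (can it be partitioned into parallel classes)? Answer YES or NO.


v = 9, block size k = 3, number of blocks = 8.
For resolvability, blocks must partition into parallel classes of size v/k = 3.
Total blocks must therefore be a multiple of 3: 8 = 3·2 + 2 ⇒ not divisible ✗.
Resolvable? NO.

NO


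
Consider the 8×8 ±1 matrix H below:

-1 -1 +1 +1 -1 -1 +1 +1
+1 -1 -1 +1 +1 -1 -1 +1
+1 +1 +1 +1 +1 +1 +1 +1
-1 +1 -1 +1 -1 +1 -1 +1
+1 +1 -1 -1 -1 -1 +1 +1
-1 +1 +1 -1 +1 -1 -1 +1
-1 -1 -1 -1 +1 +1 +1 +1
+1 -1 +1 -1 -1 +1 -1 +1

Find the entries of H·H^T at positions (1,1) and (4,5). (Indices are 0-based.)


Row 1 of H: [1, -1, -1, 1, 1, -1, -1, 1].
Row 4 of H: [1, 1, -1, -1, -1, -1, 1, 1].
Row 5 of H: [-1, 1, 1, -1, 1, -1, -1, 1].
(H·H^T)[1][1] = Σ_j H[1][j]·H[1][j] = (1)² + (-1)² + (-1)² + (1)² + (1)² + (-1)² + (-1)² + (1)² = 1 + 1 + 1 + 1 + 1 + 1 + 1 + 1 = 8.
(H·H^T)[4][5] = Σ_j H[4][j]·H[5][j] = (1)·(-1) + (1)·(1) + (-1)·(1) + (-1)·(-1) + (-1)·(1) + (-1)·(-1) + (1)·(-1) + (1)·(1) = -1 + 1 + -1 + 1 + -1 + 1 + -1 + 1 = 0.
So rows 4 and 5 are orthogonal; the diagonal entry equals n = 8.

(1,1) entry = 8; (4,5) entry = 0.


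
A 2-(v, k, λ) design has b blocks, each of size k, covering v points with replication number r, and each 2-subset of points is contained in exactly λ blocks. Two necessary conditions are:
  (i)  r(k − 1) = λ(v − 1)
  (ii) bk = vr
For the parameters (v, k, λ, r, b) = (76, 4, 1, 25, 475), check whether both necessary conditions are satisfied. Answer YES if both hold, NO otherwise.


Condition (i): r(k − 1) = 25·3 = 75; λ(v − 1) = 1·75 = 75. Match? YES.
Condition (ii): bk = 475·4 = 1900; vr = 76·25 = 1900. Match? YES.
Both conditions hold? YES.

YES


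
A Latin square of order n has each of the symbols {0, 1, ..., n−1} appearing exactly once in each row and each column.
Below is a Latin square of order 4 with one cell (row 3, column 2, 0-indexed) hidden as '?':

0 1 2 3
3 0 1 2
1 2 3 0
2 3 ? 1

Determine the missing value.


Row 3 contains symbols [1, 2, 3] — missing [0].
Column 2 contains symbols [1, 2, 3] — missing [0].
The missing symbol must appear in both missing sets; intersection = [0].
Therefore the hidden value is 0.

Missing value = 0.


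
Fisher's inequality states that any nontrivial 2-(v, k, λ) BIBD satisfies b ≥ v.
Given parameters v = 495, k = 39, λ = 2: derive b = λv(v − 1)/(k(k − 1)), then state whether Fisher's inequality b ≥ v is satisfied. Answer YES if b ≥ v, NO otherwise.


r = λ(v − 1)/(k − 1) = 2·494/38 = 26.
b = vr/k = 495·26/39 = 330.
Fisher's inequality: b ≥ v ⇔ 330 ≥ 495? NO.

NO


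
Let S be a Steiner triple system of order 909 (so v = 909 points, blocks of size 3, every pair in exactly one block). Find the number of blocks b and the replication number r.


An STS(v) is a 2-(v, 3, 1) BIBD: block size k = 3, λ = 1.
Replication: r(k − 1) = λ(v − 1) ⇒ r·2 = 909 − 1 = 908 ⇒ r = 454.
Block count: b = v(v − 1)/6 = 909·908/6 = 825372/6 = 137562.

r = 454, b = 137562.


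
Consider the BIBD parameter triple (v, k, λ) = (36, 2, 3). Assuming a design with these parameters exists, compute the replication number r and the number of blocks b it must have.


Any 2-(v, k, λ) BIBD satisfies two necessary conditions:
  (i)  Each point sits in r blocks, and counting incidences through any fixed point gives r(k − 1) = λ(v − 1), so r = λ(v − 1)/(k − 1).
  (ii) Total incidences bk = vr, so b = vr/k.
Step 1: r = λ(v − 1)/(k − 1) = 3·(36 − 1)/(2 − 1) = 3·35/1 = 105/1 = 105.
Step 2: b = vr/k = 36·105/2 = 3780/2 = 1890.
Check integrality: r = 105 ∈ Z ✓, b = 1890 ∈ Z ✓.
(These identities are necessary conditions: they determine r and b for any design with these parameters, but do not by themselves prove that one exists.)

r = 105, b = 1890.


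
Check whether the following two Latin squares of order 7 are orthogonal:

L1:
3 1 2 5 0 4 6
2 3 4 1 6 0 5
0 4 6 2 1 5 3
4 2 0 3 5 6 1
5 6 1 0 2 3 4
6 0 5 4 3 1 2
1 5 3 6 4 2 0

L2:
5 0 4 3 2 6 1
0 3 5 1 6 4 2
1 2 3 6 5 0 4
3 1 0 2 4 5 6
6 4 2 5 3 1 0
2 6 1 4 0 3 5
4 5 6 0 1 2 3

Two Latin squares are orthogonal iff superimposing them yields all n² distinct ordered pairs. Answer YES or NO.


Form the n² = 49 superimposed pairs (L1[i][j], L2[i][j]), row by row (rows and columns indexed from 0):
row 0: (3,5) (1,0) (2,4) (5,3) (0,2) (4,6) (6,1)
row 1: (2,0) (3,3) (4,5) (1,1) (6,6) (0,4) (5,2)
row 2: (0,1) (4,2) (6,3) (2,6) (1,5) (5,0) (3,4)
row 3: (4,3) (2,1) (0,0) (3,2) (5,4) (6,5) (1,6)
row 4: (5,6) (6,4) (1,2) (0,5) (2,3) (3,1) (4,0)
row 5: (6,2) (0,6) (5,1) (4,4) (3,0) (1,3) (2,5)
row 6: (1,4) (5,5) (3,6) (6,0) (4,1) (2,2) (0,3)
Orthogonality requires all 49 pairs distinct.
Check by first coordinate: for each symbol s of L1, list the L2 entries in the n cells where L1 = s; they must all differ.
  L1 = 0: L2 entries (in reading order) 2, 4, 1, 0, 5, 6, 3 — all 7 distinct ✓
  L1 = 1: L2 entries (in reading order) 0, 1, 5, 6, 2, 3, 4 — all 7 distinct ✓
  L1 = 2: L2 entries (in reading order) 4, 0, 6, 1, 3, 5, 2 — all 7 distinct ✓
  L1 = 3: L2 entries (in reading order) 5, 3, 4, 2, 1, 0, 6 — all 7 distinct ✓
  L1 = 4: L2 entries (in reading order) 6, 5, 2, 3, 0, 4, 1 — all 7 distinct ✓
  L1 = 5: L2 entries (in reading order) 3, 2, 0, 4, 6, 1, 5 — all 7 distinct ✓
  L1 = 6: L2 entries (in reading order) 1, 6, 3, 5, 4, 2, 0 — all 7 distinct ✓
Every symbol of L1 meets every symbol of L2 exactly once, so all 49 pairs are distinct (49 of 49).
Conclusion: YES.

YES


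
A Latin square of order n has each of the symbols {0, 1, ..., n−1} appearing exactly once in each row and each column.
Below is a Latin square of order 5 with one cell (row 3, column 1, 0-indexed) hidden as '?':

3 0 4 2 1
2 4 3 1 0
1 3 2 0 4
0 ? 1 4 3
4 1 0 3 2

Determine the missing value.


Row 3 contains symbols [0, 1, 3, 4] — missing [2].
Column 1 contains symbols [0, 1, 3, 4] — missing [2].
The missing symbol must appear in both missing sets; intersection = [2].
Therefore the hidden value is 2.

Missing value = 2.


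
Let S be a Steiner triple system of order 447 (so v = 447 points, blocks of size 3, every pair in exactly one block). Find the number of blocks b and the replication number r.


An STS(v) is a 2-(v, 3, 1) BIBD: block size k = 3, λ = 1.
Replication: r(k − 1) = λ(v − 1) ⇒ r·2 = 447 − 1 = 446 ⇒ r = 223.
Block count: bk = vr ⇒ b·3 = 447·223 = 99681 ⇒ b = 33227.
(Check via b = v(v − 1)/6 = 447·446/6 = 199362/6 = 33227.)

r = 223, b = 33227.


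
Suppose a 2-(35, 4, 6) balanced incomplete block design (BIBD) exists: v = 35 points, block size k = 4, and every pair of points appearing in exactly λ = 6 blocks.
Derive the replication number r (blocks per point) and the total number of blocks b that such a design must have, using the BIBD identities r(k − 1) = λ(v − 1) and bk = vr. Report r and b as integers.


Any 2-(v, k, λ) BIBD satisfies two necessary conditions:
  (i)  Each point sits in r blocks, and counting incidences through any fixed point gives r(k − 1) = λ(v − 1), so r = λ(v − 1)/(k − 1).
  (ii) Total incidences bk = vr, so b = vr/k.
Step 1: r = λ(v − 1)/(k − 1) = 6·(35 − 1)/(4 − 1) = 6·34/3 = 204/3 = 68.
Step 2: b = vr/k = 35·68/4 = 2380/4 = 595.
Check integrality: r = 68 ∈ Z ✓, b = 595 ∈ Z ✓.
(These identities are necessary conditions: they determine r and b for any design with these parameters, but do not by themselves prove that one exists.)

r = 68, b = 595.


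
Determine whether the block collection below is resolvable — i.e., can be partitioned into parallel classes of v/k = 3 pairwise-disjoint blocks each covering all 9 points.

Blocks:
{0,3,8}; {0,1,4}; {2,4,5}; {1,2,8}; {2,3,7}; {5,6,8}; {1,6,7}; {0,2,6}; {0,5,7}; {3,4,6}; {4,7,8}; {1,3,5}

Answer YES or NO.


v = 9, block size k = 3, number of blocks = 12.
For resolvability, blocks must partition into parallel classes of size v/k = 3.
Total blocks must therefore be a multiple of 3: 12 = 3·4 + 0 ⇒ divisible ✓.
Greedy packing gives 4 candidate class(es). Each should be a full parallel class (size 3, covers all 9 points).
  Class 1 (3 blocks): {0,3,8}; {2,4,5}; {1,6,7}. Points covered: [0, 1, 2, 3, 4, 5, 6, 7, 8].
  Class 2 (3 blocks): {0,1,4}; {2,3,7}; {5,6,8}. Points covered: [0, 1, 2, 3, 4, 5, 6, 7, 8].
  Class 3 (3 blocks): {1,2,8}; {0,5,7}; {3,4,6}. Points covered: [0, 1, 2, 3, 4, 5, 6, 7, 8].
  Class 4 (3 blocks): {0,2,6}; {4,7,8}; {1,3,5}. Points covered: [0, 1, 2, 3, 4, 5, 6, 7, 8].
All classes full (size 3)? YES. All classes cover every point? YES.
Resolvable? YES.

YES


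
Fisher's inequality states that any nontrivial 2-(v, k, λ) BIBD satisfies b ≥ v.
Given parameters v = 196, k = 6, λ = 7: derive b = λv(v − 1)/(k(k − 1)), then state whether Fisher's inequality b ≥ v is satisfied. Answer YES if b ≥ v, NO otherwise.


r = λ(v − 1)/(k − 1) = 7·195/5 = 273.
b = vr/k = 196·273/6 = 8918.
Fisher's inequality: b ≥ v ⇔ 8918 ≥ 196? YES.

YES


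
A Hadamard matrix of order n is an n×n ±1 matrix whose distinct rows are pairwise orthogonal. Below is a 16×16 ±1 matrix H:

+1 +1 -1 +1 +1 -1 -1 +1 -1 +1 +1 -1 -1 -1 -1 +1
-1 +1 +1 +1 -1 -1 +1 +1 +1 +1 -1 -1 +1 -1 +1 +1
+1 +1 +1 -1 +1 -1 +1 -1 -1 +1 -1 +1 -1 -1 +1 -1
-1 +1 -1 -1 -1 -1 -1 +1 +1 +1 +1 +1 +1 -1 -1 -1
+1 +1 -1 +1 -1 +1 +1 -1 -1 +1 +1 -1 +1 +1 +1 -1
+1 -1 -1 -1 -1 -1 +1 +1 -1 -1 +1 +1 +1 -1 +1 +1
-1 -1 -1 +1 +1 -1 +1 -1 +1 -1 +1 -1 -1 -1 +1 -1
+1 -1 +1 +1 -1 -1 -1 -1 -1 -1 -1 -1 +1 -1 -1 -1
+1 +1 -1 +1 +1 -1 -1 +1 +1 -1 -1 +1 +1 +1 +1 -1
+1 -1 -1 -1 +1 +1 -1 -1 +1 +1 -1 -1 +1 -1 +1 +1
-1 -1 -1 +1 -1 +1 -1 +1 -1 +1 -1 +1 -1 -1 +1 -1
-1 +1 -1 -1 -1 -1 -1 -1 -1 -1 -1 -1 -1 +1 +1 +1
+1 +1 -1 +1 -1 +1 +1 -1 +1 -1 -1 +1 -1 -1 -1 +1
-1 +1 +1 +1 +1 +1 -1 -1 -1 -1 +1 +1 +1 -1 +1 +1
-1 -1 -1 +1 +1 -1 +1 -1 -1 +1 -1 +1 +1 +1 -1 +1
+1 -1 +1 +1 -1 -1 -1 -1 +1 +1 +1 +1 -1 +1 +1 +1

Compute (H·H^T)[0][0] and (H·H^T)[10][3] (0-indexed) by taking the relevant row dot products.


Row 0 of H: [1, 1, -1, 1, 1, -1, -1, 1, -1, 1, 1, -1, -1, -1, -1, 1].
Row 3 of H: [-1, 1, -1, -1, -1, -1, -1, 1, 1, 1, 1, 1, 1, -1, -1, -1].
Row 10 of H: [-1, -1, -1, 1, -1, 1, -1, 1, -1, 1, -1, 1, -1, -1, 1, -1].
(H·H^T)[0][0] = Σ_j H[0][j]·H[0][j] = (1)² + (1)² + (-1)² + (1)² + (1)² + (-1)² + (-1)² + (1)² + (-1)² + (1)² + (1)² + (-1)² + (-1)² + (-1)² + (-1)² + (1)² = 1 + 1 + 1 + 1 + 1 + 1 + 1 + 1 + 1 + 1 + 1 + 1 + 1 + 1 + 1 + 1 = 16.
(H·H^T)[10][3] = Σ_j H[10][j]·H[3][j] = (-1)·(-1) + (-1)·(1) + (-1)·(-1) + (1)·(-1) + (-1)·(-1) + (1)·(-1) + (-1)·(-1) + (1)·(1) + (-1)·(1) + (1)·(1) + (-1)·(1) + (1)·(1) + (-1)·(1) + (-1)·(-1) + (1)·(-1) + (-1)·(-1) = 1 + -1 + 1 + -1 + 1 + -1 + 1 + 1 + -1 + 1 + -1 + 1 + -1 + 1 + -1 + 1 = 2.
Rows 10 and 3 are not orthogonal (dot product = 2 ≠ 0), so H is not a Hadamard matrix.

(0,0) entry = 16; (10,3) entry = 2.


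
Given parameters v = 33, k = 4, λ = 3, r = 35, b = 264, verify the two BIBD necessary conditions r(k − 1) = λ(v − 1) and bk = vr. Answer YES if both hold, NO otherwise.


Condition (i): r(k − 1) = 35·3 = 105; λ(v − 1) = 3·32 = 96. Match? NO.
Condition (ii): bk = 264·4 = 1056; vr = 33·35 = 1155. Match? NO.
Both conditions hold? NO.

NO


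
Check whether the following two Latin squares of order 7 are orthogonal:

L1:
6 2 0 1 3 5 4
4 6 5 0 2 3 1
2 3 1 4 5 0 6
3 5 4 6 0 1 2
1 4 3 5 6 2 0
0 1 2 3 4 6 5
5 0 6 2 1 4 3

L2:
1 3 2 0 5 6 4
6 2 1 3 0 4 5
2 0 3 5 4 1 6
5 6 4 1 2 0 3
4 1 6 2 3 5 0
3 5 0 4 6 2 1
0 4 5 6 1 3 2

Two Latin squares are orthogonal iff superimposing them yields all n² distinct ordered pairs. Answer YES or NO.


Form the n² = 49 superimposed pairs (L1[i][j], L2[i][j]), row by row (rows and columns indexed from 0):
row 0: (6,1) (2,3) (0,2) (1,0) (3,5) (5,6) (4,4)
row 1: (4,6) (6,2) (5,1) (0,3) (2,0) (3,4) (1,5)
row 2: (2,2) (3,0) (1,3) (4,5) (5,4) (0,1) (6,6)
row 3: (3,5) (5,6) (4,4) (6,1) (0,2) (1,0) (2,3)
row 4: (1,4) (4,1) (3,6) (5,2) (6,3) (2,5) (0,0)
row 5: (0,3) (1,5) (2,0) (3,4) (4,6) (6,2) (5,1)
row 6: (5,0) (0,4) (6,5) (2,6) (1,1) (4,3) (3,2)
Orthogonality requires all 49 pairs distinct.
But the pair (3,5) repeats: cell (0,4) has L1 = 3, L2 = 5, and cell (3,0) has L1 = 3, L2 = 5.
A repeated pair means some other pair never occurs (only 35 distinct pairs out of 49), so the squares are not orthogonal.
Conclusion: NO.

NO


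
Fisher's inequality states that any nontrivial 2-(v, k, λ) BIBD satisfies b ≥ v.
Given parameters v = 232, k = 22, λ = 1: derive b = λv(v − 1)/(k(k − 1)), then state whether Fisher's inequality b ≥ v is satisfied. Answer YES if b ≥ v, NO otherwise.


r = λ(v − 1)/(k − 1) = 1·231/21 = 11.
b = vr/k = 232·11/22 = 116.
Fisher's inequality: b ≥ v ⇔ 116 ≥ 232? NO.

NO


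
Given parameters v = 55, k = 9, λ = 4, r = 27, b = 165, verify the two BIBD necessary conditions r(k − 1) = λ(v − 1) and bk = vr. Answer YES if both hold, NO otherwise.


Condition (i): r(k − 1) = 27·8 = 216; λ(v − 1) = 4·54 = 216. Match? YES.
Condition (ii): bk = 165·9 = 1485; vr = 55·27 = 1485. Match? YES.
Both conditions hold? YES.

YES


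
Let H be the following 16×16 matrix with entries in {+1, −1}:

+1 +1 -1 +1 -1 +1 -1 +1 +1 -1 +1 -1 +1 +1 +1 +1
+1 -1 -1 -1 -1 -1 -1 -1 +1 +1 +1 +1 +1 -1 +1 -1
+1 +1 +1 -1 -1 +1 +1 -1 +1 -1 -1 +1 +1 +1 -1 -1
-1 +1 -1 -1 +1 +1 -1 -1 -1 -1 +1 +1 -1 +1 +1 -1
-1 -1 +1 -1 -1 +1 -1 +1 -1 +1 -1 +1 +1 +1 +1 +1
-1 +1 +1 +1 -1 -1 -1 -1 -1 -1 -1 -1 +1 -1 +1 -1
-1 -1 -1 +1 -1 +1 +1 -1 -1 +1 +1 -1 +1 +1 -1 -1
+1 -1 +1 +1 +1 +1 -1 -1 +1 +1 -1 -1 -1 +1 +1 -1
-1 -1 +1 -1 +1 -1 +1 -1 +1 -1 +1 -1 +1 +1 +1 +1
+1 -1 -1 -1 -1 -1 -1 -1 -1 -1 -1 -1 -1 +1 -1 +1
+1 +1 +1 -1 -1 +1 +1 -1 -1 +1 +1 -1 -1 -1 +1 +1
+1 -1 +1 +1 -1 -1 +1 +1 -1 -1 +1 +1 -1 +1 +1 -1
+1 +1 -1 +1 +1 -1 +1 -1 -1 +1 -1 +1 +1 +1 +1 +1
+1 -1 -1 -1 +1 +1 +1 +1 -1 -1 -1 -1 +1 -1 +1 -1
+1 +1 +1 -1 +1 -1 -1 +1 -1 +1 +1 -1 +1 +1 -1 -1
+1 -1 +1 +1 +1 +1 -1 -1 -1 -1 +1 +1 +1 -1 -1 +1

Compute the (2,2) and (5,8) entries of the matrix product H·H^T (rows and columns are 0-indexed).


Row 2 of H: [1, 1, 1, -1, -1, 1, 1, -1, 1, -1, -1, 1, 1, 1, -1, -1].
Row 5 of H: [-1, 1, 1, 1, -1, -1, -1, -1, -1, -1, -1, -1, 1, -1, 1, -1].
Row 8 of H: [-1, -1, 1, -1, 1, -1, 1, -1, 1, -1, 1, -1, 1, 1, 1, 1].
(H·H^T)[2][2] = Σ_j H[2][j]·H[2][j] = (1)² + (1)² + (1)² + (-1)² + (-1)² + (1)² + (1)² + (-1)² + (1)² + (-1)² + (-1)² + (1)² + (1)² + (1)² + (-1)² + (-1)² = 1 + 1 + 1 + 1 + 1 + 1 + 1 + 1 + 1 + 1 + 1 + 1 + 1 + 1 + 1 + 1 = 16.
(H·H^T)[5][8] = Σ_j H[5][j]·H[8][j] = (-1)·(-1) + (1)·(-1) + (1)·(1) + (1)·(-1) + (-1)·(1) + (-1)·(-1) + (-1)·(1) + (-1)·(-1) + (-1)·(1) + (-1)·(-1) + (-1)·(1) + (-1)·(-1) + (1)·(1) + (-1)·(1) + (1)·(1) + (-1)·(1) = 1 + -1 + 1 + -1 + -1 + 1 + -1 + 1 + -1 + 1 + -1 + 1 + 1 + -1 + 1 + -1 = 0.
So rows 5 and 8 are orthogonal; the diagonal entry equals n = 16.

(2,2) entry = 16; (5,8) entry = 0.


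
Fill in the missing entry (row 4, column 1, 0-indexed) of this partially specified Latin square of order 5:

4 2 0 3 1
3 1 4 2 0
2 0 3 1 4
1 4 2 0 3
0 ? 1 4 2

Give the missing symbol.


Row 4 contains symbols [0, 1, 2, 4] — missing [3].
Column 1 contains symbols [0, 1, 2, 4] — missing [3].
The missing symbol must appear in both missing sets; intersection = [3].
Therefore the hidden value is 3.

Missing value = 3.


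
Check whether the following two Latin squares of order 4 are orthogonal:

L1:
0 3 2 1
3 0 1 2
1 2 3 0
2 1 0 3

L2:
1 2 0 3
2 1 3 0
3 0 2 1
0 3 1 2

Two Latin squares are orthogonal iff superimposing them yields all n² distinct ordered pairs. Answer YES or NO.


Form the n² = 16 superimposed pairs (L1[i][j], L2[i][j]), row by row (rows and columns indexed from 0):
row 0: (0,1) (3,2) (2,0) (1,3)
row 1: (3,2) (0,1) (1,3) (2,0)
row 2: (1,3) (2,0) (3,2) (0,1)
row 3: (2,0) (1,3) (0,1) (3,2)
Orthogonality requires all 16 pairs distinct.
But the pair (3,2) repeats: cell (0,1) has L1 = 3, L2 = 2, and cell (1,0) has L1 = 3, L2 = 2.
A repeated pair means some other pair never occurs (only 4 distinct pairs out of 16), so the squares are not orthogonal.
Conclusion: NO.

NO


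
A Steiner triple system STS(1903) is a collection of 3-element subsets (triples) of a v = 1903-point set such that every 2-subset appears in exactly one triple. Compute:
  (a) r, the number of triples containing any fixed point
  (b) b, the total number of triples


An STS(v) is a 2-(v, 3, 1) BIBD: block size k = 3, λ = 1.
Replication: r(k − 1) = λ(v − 1) ⇒ r·2 = 1903 − 1 = 1902 ⇒ r = 951.
Block count: bk = vr ⇒ b·3 = 1903·951 = 1809753 ⇒ b = 603251.
(Check via b = v(v − 1)/6 = 1903·1902/6 = 3619506/6 = 603251.)

r = 951, b = 603251.


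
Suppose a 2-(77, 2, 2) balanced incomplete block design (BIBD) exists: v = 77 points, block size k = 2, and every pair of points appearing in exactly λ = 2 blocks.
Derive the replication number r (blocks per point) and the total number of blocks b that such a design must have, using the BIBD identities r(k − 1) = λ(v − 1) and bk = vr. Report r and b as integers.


Any 2-(v, k, λ) BIBD satisfies two necessary conditions:
  (i)  Each point sits in r blocks, and counting incidences through any fixed point gives r(k − 1) = λ(v − 1), so r = λ(v − 1)/(k − 1).
  (ii) Total incidences bk = vr, so b = vr/k.
Step 1: r = λ(v − 1)/(k − 1) = 2·(77 − 1)/(2 − 1) = 2·76/1 = 152/1 = 152.
Step 2: b = vr/k = 77·152/2 = 11704/2 = 5852.
Check integrality: r = 152 ∈ Z ✓, b = 5852 ∈ Z ✓.
(These identities are necessary conditions: they determine r and b for any design with these parameters, but do not by themselves prove that one exists.)

r = 152, b = 5852.


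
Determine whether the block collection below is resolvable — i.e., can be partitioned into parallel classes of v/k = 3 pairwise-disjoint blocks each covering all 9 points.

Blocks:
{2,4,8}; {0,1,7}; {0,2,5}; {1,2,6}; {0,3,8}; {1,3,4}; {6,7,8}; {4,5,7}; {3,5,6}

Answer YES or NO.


v = 9, block size k = 3, number of blocks = 9.
For resolvability, blocks must partition into parallel classes of size v/k = 3.
Total blocks must therefore be a multiple of 3: 9 = 3·3 + 0 ⇒ divisible ✓.
Greedy packing gives 3 candidate class(es). Each should be a full parallel class (size 3, covers all 9 points).
  Class 1 (3 blocks): {2,4,8}; {0,1,7}; {3,5,6}. Points covered: [0, 1, 2, 3, 4, 5, 6, 7, 8].
  Class 2 (3 blocks): {0,2,5}; {1,3,4}; {6,7,8}. Points covered: [0, 1, 2, 3, 4, 5, 6, 7, 8].
  Class 3 (3 blocks): {1,2,6}; {0,3,8}; {4,5,7}. Points covered: [0, 1, 2, 3, 4, 5, 6, 7, 8].
All classes full (size 3)? YES. All classes cover every point? YES.
Resolvable? YES.

YES


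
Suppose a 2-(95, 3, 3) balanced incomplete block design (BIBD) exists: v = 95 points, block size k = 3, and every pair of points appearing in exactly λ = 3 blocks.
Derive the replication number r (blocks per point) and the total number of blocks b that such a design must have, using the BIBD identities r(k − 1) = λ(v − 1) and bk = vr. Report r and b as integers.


Any 2-(v, k, λ) BIBD satisfies two necessary conditions:
  (i)  Each point sits in r blocks, and counting incidences through any fixed point gives r(k − 1) = λ(v − 1), so r = λ(v − 1)/(k − 1).
  (ii) Total incidences bk = vr, so b = vr/k.
Step 1: r = λ(v − 1)/(k − 1) = 3·(95 − 1)/(3 − 1) = 3·94/2 = 282/2 = 141.
Step 2: b = vr/k = 95·141/3 = 13395/3 = 4465.
Check integrality: r = 141 ∈ Z ✓, b = 4465 ∈ Z ✓.
(These identities are necessary conditions: they determine r and b for any design with these parameters, but do not by themselves prove that one exists.)

r = 141, b = 4465.


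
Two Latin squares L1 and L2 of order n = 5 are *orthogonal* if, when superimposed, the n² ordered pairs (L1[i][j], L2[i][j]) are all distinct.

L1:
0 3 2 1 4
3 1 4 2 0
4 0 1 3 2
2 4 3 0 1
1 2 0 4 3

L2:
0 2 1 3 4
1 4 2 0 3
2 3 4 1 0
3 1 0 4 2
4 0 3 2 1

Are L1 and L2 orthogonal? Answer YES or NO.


Form the n² = 25 superimposed pairs (L1[i][j], L2[i][j]), row by row (rows and columns indexed from 0):
row 0: (0,0) (3,2) (2,1) (1,3) (4,4)
row 1: (3,1) (1,4) (4,2) (2,0) (0,3)
row 2: (4,2) (0,3) (1,4) (3,1) (2,0)
row 3: (2,3) (4,1) (3,0) (0,4) (1,2)
row 4: (1,4) (2,0) (0,3) (4,2) (3,1)
Orthogonality requires all 25 pairs distinct.
But the pair (4,2) repeats: cell (1,2) has L1 = 4, L2 = 2, and cell (2,0) has L1 = 4, L2 = 2.
A repeated pair means some other pair never occurs (only 15 distinct pairs out of 25), so the squares are not orthogonal.
Conclusion: NO.

NO


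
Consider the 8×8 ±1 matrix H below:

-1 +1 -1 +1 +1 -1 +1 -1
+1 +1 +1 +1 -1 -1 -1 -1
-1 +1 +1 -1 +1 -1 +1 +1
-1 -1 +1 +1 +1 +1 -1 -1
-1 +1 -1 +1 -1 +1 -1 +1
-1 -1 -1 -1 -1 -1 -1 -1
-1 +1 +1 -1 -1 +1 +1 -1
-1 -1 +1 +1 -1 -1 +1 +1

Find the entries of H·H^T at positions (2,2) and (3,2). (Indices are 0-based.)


Row 2 of H: [-1, 1, 1, -1, 1, -1, 1, 1].
Row 3 of H: [-1, -1, 1, 1, 1, 1, -1, -1].
(H·H^T)[2][2] = Σ_j H[2][j]·H[2][j] = (-1)² + (1)² + (1)² + (-1)² + (1)² + (-1)² + (1)² + (1)² = 1 + 1 + 1 + 1 + 1 + 1 + 1 + 1 = 8.
(H·H^T)[3][2] = Σ_j H[3][j]·H[2][j] = (-1)·(-1) + (-1)·(1) + (1)·(1) + (1)·(-1) + (1)·(1) + (1)·(-1) + (-1)·(1) + (-1)·(1) = 1 + -1 + 1 + -1 + 1 + -1 + -1 + -1 = -2.
Rows 3 and 2 are not orthogonal (dot product = -2 ≠ 0), so H is not a Hadamard matrix.

(2,2) entry = 8; (3,2) entry = -2.


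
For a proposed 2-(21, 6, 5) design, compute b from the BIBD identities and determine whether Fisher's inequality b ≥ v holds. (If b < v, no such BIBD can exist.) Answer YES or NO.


b = λv(v − 1)/(k(k − 1)) = 5·21·20/(6·5) = 2100/30 = 70.
Compare with v = 21: b ≥ v, so Fisher's inequality holds.

YES


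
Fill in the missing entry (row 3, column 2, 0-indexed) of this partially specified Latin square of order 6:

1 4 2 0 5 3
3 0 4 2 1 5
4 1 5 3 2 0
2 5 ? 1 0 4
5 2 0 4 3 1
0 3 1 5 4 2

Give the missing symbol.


Row 3 contains symbols [0, 1, 2, 4, 5] — missing [3].
Column 2 contains symbols [0, 1, 2, 4, 5] — missing [3].
The missing symbol must appear in both missing sets; intersection = [3].
Therefore the hidden value is 3.

Missing value = 3.


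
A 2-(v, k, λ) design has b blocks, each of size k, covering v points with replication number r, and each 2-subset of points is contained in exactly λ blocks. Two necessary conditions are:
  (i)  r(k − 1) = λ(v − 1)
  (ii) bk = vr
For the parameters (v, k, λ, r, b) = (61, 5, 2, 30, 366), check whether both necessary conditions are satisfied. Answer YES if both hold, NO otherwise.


Condition (i): r(k − 1) = 30·4 = 120; λ(v − 1) = 2·60 = 120. Match? YES.
Condition (ii): bk = 366·5 = 1830; vr = 61·30 = 1830. Match? YES.
Both conditions hold? YES.

YES


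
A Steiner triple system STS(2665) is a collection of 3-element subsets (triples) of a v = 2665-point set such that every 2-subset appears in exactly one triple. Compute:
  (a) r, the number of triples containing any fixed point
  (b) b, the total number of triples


An STS(v) is a 2-(v, 3, 1) BIBD: block size k = 3, λ = 1.
Replication: r(k − 1) = λ(v − 1) ⇒ r·2 = 2665 − 1 = 2664 ⇒ r = 1332.
Block count: bk = vr ⇒ b·3 = 2665·1332 = 3549780 ⇒ b = 1183260.

r = 1332, b = 1183260.


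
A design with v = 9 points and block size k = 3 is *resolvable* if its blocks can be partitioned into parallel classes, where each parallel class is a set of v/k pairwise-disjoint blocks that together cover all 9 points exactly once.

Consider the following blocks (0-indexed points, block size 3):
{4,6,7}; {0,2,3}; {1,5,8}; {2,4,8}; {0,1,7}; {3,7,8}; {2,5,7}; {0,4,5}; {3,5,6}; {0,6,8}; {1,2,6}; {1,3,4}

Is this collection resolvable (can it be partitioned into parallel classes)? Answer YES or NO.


v = 9, block size k = 3, number of blocks = 12.
For resolvability, blocks must partition into parallel classes of size v/k = 3.
Total blocks must therefore be a multiple of 3: 12 = 3·4 + 0 ⇒ divisible ✓.
Greedy packing gives 4 candidate class(es). Each should be a full parallel class (size 3, covers all 9 points).
  Class 1 (3 blocks): {4,6,7}; {0,2,3}; {1,5,8}. Points covered: [0, 1, 2, 3, 4, 5, 6, 7, 8].
  Class 2 (3 blocks): {2,4,8}; {0,1,7}; {3,5,6}. Points covered: [0, 1, 2, 3, 4, 5, 6, 7, 8].
  Class 3 (3 blocks): {3,7,8}; {0,4,5}; {1,2,6}. Points covered: [0, 1, 2, 3, 4, 5, 6, 7, 8].
  Class 4 (3 blocks): {2,5,7}; {0,6,8}; {1,3,4}. Points covered: [0, 1, 2, 3, 4, 5, 6, 7, 8].
All classes full (size 3)? YES. All classes cover every point? YES.
Resolvable? YES.

YES


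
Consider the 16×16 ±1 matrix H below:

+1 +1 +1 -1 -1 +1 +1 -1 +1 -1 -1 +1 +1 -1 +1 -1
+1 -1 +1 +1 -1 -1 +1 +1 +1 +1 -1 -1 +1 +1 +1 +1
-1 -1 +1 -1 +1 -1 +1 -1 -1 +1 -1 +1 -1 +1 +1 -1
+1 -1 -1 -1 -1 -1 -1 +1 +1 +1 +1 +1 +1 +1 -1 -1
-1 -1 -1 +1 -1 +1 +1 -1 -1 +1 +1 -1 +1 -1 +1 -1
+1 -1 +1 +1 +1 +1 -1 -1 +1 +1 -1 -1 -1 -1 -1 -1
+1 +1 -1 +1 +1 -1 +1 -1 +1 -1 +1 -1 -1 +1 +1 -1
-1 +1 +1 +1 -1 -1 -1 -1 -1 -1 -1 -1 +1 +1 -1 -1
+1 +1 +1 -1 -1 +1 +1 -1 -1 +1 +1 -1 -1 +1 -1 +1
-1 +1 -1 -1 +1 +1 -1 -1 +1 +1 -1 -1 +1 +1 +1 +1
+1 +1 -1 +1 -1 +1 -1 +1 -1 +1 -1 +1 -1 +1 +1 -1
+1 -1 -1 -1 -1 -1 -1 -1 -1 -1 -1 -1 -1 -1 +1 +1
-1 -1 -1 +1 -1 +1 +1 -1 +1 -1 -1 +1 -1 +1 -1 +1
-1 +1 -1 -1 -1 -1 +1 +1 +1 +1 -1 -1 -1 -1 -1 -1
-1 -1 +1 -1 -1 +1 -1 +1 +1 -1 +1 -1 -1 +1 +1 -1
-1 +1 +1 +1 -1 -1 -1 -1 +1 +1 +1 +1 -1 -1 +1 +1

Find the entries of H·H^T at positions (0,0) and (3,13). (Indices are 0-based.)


Row 0 of H: [1, 1, 1, -1, -1, 1, 1, -1, 1, -1, -1, 1, 1, -1, 1, -1].
Row 3 of H: [1, -1, -1, -1, -1, -1, -1, 1, 1, 1, 1, 1, 1, 1, -1, -1].
Row 13 of H: [-1, 1, -1, -1, -1, -1, 1, 1, 1, 1, -1, -1, -1, -1, -1, -1].
(H·H^T)[0][0] = Σ_j H[0][j]·H[0][j] = (1)² + (1)² + (1)² + (-1)² + (-1)² + (1)² + (1)² + (-1)² + (1)² + (-1)² + (-1)² + (1)² + (1)² + (-1)² + (1)² + (-1)² = 1 + 1 + 1 + 1 + 1 + 1 + 1 + 1 + 1 + 1 + 1 + 1 + 1 + 1 + 1 + 1 = 16.
(H·H^T)[3][13] = Σ_j H[3][j]·H[13][j] = (1)·(-1) + (-1)·(1) + (-1)·(-1) + (-1)·(-1) + (-1)·(-1) + (-1)·(-1) + (-1)·(1) + (1)·(1) + (1)·(1) + (1)·(1) + (1)·(-1) + (1)·(-1) + (1)·(-1) + (1)·(-1) + (-1)·(-1) + (-1)·(-1) = -1 + -1 + 1 + 1 + 1 + 1 + -1 + 1 + 1 + 1 + -1 + -1 + -1 + -1 + 1 + 1 = 2.
Rows 3 and 13 are not orthogonal (dot product = 2 ≠ 0), so H is not a Hadamard matrix.

(0,0) entry = 16; (3,13) entry = 2.


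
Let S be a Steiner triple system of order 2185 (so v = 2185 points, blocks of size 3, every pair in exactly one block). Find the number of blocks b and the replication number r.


An STS(v) is a 2-(v, 3, 1) BIBD: block size k = 3, λ = 1.
Replication: r(k − 1) = λ(v − 1) ⇒ r·2 = 2185 − 1 = 2184 ⇒ r = 1092.
Block count: bk = vr ⇒ b·3 = 2185·1092 = 2386020 ⇒ b = 795340.
(Check via b = v(v − 1)/6 = 2185·2184/6 = 4772040/6 = 795340.)

r = 1092, b = 795340.


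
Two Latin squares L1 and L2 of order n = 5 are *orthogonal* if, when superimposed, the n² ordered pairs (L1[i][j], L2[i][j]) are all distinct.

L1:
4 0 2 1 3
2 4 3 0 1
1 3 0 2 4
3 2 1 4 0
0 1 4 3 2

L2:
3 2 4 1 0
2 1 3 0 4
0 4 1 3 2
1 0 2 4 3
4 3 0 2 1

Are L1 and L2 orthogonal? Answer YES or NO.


Form the n² = 25 superimposed pairs (L1[i][j], L2[i][j]), row by row (rows and columns indexed from 0):
row 0: (4,3) (0,2) (2,4) (1,1) (3,0)
row 1: (2,2) (4,1) (3,3) (0,0) (1,4)
row 2: (1,0) (3,4) (0,1) (2,3) (4,2)
row 3: (3,1) (2,0) (1,2) (4,4) (0,3)
row 4: (0,4) (1,3) (4,0) (3,2) (2,1)
Orthogonality requires all 25 pairs distinct.
Check by first coordinate: for each symbol s of L1, list the L2 entries in the n cells where L1 = s; they must all differ.
  L1 = 0: L2 entries (in reading order) 2, 0, 1, 3, 4 — all 5 distinct ✓
  L1 = 1: L2 entries (in reading order) 1, 4, 0, 2, 3 — all 5 distinct ✓
  L1 = 2: L2 entries (in reading order) 4, 2, 3, 0, 1 — all 5 distinct ✓
  L1 = 3: L2 entries (in reading order) 0, 3, 4, 1, 2 — all 5 distinct ✓
  L1 = 4: L2 entries (in reading order) 3, 1, 2, 4, 0 — all 5 distinct ✓
Every symbol of L1 meets every symbol of L2 exactly once, so all 25 pairs are distinct (25 of 25).
Conclusion: YES.

YES


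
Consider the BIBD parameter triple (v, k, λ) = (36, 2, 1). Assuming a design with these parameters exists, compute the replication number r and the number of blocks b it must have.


Any 2-(v, k, λ) BIBD satisfies two necessary conditions:
  (i)  Each point sits in r blocks, and counting incidences through any fixed point gives r(k − 1) = λ(v − 1), so r = λ(v − 1)/(k − 1).
  (ii) Total incidences bk = vr, so b = vr/k.
Step 1: r = λ(v − 1)/(k − 1) = 1·(36 − 1)/(2 − 1) = 1·35/1 = 35/1 = 35.
Step 2: b = vr/k = 36·35/2 = 1260/2 = 630.
Check integrality: r = 35 ∈ Z ✓, b = 630 ∈ Z ✓.
(These identities are necessary conditions: they determine r and b for any design with these parameters, but do not by themselves prove that one exists.)

r = 35, b = 630.


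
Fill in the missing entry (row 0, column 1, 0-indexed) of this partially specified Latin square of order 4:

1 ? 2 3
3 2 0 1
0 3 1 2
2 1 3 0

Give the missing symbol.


Row 0 contains symbols [1, 2, 3] — missing [0].
Column 1 contains symbols [1, 2, 3] — missing [0].
The missing symbol must appear in both missing sets; intersection = [0].
Therefore the hidden value is 0.

Missing value = 0.


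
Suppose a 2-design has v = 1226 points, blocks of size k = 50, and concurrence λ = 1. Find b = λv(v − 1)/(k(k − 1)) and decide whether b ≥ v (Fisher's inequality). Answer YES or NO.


b = λv(v − 1)/(k(k − 1)) = 1·1226·1225/(50·49) = 1501850/2450 = 613.
Compare with v = 1226: b < v, so Fisher's inequality fails.

NO


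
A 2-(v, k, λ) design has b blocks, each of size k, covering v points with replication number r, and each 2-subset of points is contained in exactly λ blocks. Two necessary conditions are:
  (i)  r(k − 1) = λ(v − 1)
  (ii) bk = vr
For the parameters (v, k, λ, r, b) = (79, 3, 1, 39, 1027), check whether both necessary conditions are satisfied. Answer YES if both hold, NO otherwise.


Condition (i): r(k − 1) = 39·2 = 78; λ(v − 1) = 1·78 = 78. Match? YES.
Condition (ii): bk = 1027·3 = 3081; vr = 79·39 = 3081. Match? YES.
Both conditions hold? YES.

YES


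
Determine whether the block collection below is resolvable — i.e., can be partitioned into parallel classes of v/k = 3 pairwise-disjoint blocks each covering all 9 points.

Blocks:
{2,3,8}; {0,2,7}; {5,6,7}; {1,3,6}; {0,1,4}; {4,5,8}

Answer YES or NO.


v = 9, block size k = 3, number of blocks = 6.
For resolvability, blocks must partition into parallel classes of size v/k = 3.
Total blocks must therefore be a multiple of 3: 6 = 3·2 + 0 ⇒ divisible ✓.
Greedy packing gives 2 candidate class(es). Each should be a full parallel class (size 3, covers all 9 points).
  Class 1 (3 blocks): {2,3,8}; {5,6,7}; {0,1,4}. Points covered: [0, 1, 2, 3, 4, 5, 6, 7, 8].
  Class 2 (3 blocks): {0,2,7}; {1,3,6}; {4,5,8}. Points covered: [0, 1, 2, 3, 4, 5, 6, 7, 8].
All classes full (size 3)? YES. All classes cover every point? YES.
Resolvable? YES.

YES


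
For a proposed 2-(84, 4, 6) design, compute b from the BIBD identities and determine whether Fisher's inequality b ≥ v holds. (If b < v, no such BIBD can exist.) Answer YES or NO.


b = λv(v − 1)/(k(k − 1)) = 6·84·83/(4·3) = 41832/12 = 3486.
Compare with v = 84: b ≥ v, so Fisher's inequality holds.

YES


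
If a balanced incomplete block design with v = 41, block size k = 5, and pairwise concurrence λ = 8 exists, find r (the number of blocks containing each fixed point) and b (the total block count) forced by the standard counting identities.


Any 2-(v, k, λ) BIBD satisfies two necessary conditions:
  (i)  Each point sits in r blocks, and counting incidences through any fixed point gives r(k − 1) = λ(v − 1), so r = λ(v − 1)/(k − 1).
  (ii) Total incidences bk = vr, so b = vr/k.
Step 1: r = λ(v − 1)/(k − 1) = 8·(41 − 1)/(5 − 1) = 8·40/4 = 320/4 = 80.
Step 2: b = vr/k = 41·80/5 = 3280/5 = 656.
Check integrality: r = 80 ∈ Z ✓, b = 656 ∈ Z ✓.
(These identities are necessary conditions: they determine r and b for any design with these parameters, but do not by themselves prove that one exists.)

r = 80, b = 656.


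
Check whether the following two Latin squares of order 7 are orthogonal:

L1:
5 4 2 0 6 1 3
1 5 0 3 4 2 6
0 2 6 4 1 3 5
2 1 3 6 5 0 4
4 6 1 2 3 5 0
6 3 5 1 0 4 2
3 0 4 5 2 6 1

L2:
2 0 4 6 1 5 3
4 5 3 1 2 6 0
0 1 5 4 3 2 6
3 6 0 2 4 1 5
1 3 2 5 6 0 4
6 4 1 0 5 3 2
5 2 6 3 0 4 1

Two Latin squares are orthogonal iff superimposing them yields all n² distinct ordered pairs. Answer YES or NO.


Form the n² = 49 superimposed pairs (L1[i][j], L2[i][j]), row by row (rows and columns indexed from 0):
row 0: (5,2) (4,0) (2,4) (0,6) (6,1) (1,5) (3,3)
row 1: (1,4) (5,5) (0,3) (3,1) (4,2) (2,6) (6,0)
row 2: (0,0) (2,1) (6,5) (4,4) (1,3) (3,2) (5,6)
row 3: (2,3) (1,6) (3,0) (6,2) (5,4) (0,1) (4,5)
row 4: (4,1) (6,3) (1,2) (2,5) (3,6) (5,0) (0,4)
row 5: (6,6) (3,4) (5,1) (1,0) (0,5) (4,3) (2,2)
row 6: (3,5) (0,2) (4,6) (5,3) (2,0) (6,4) (1,1)
Orthogonality requires all 49 pairs distinct.
Check by first coordinate: for each symbol s of L1, list the L2 entries in the n cells where L1 = s; they must all differ.
  L1 = 0: L2 entries (in reading order) 6, 3, 0, 1, 4, 5, 2 — all 7 distinct ✓
  L1 = 1: L2 entries (in reading order) 5, 4, 3, 6, 2, 0, 1 — all 7 distinct ✓
  L1 = 2: L2 entries (in reading order) 4, 6, 1, 3, 5, 2, 0 — all 7 distinct ✓
  L1 = 3: L2 entries (in reading order) 3, 1, 2, 0, 6, 4, 5 — all 7 distinct ✓
  L1 = 4: L2 entries (in reading order) 0, 2, 4, 5, 1, 3, 6 — all 7 distinct ✓
  L1 = 5: L2 entries (in reading order) 2, 5, 6, 4, 0, 1, 3 — all 7 distinct ✓
  L1 = 6: L2 entries (in reading order) 1, 0, 5, 2, 3, 6, 4 — all 7 distinct ✓
Every symbol of L1 meets every symbol of L2 exactly once, so all 49 pairs are distinct (49 of 49).
Conclusion: YES.

YES
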